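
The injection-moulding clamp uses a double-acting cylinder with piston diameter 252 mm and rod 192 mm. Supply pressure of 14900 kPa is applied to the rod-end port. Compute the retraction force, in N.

Rod-side annular area A_ann = π/4 × (252² − 192²) = 20920 mm^2
On retraction the pressure acts on the annular area (bore minus rod).
F = P × A_ann

F ≈ 3.12e5 N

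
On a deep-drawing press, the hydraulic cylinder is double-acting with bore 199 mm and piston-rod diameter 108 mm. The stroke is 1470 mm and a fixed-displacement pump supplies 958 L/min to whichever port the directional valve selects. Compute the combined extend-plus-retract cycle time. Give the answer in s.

Cap-side area A_cap = π/4 × (199 mm)² = 31100 mm^2
Rod-side annular area A_ann = π/4 × (199² − 108²) = 21940 mm^2
t_ext = A_cap·L/Q = 2.864 s
t_ret = A_ann·L/Q = 2.020 s
t_cycle = t_ext + t_ret

t ≈ 4.88 s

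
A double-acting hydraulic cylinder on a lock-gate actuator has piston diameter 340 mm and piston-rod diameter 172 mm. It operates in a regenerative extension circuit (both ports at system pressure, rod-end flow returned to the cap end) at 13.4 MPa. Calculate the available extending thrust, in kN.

With equal pressure on both faces, forces on the annular region cancel; the net push is pressure × rod cross-section.
Rod cross-section A_rod = π/4 × (172 mm)² = 23240 mm^2
F = P × A_rod

F ≈ 311 kN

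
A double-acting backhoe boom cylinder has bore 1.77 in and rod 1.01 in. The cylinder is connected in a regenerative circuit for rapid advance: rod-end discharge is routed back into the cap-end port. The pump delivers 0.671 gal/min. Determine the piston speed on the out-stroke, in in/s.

In regeneration the rod-end outflow joins the pump flow into the cap end, so the net volume the pump must supply per unit advance equals the rod cross-section area.
Rod cross-section A_rod = π/4 × (1.01 in)² = 0.8012 in^2
v = Q_pump / A_rod

v ≈ 3.22 in/s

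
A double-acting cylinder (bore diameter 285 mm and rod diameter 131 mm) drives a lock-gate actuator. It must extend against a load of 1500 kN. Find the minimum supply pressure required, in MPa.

Cap-side area A_cap = π/4 × (285 mm)² = 63790 mm^2
P = F / A = 1500 kN / A

P ≈ 23.5 MPa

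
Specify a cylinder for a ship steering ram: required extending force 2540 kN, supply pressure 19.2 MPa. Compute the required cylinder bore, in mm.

D ≈ 410 mm

Extension force acts on the full piston face: F = P × (π/4)D².
D = √(4F / (πP)) = √(4 × 2540 kN / (π × 19.2 MPa))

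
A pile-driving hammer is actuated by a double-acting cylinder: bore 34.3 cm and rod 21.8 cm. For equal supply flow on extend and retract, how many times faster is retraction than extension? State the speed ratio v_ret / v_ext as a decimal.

v_ret/v_ext ≈ 1.68

Cap-side area A_cap = π/4 × (34.3 cm)² = 924.0 cm^2
Rod-side annular area A_ann = π/4 × (34.3² − 21.8²) = 550.8 cm^2
For equal Q, v ∝ 1/A, so v_ret/v_ext = A_cap/A_ann.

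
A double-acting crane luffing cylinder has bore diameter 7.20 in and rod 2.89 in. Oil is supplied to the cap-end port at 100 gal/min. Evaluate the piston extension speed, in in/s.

v ≈ 9.46 in/s

Cap-side area A_cap = π/4 × (7.20 in)² = 40.72 in^2
v = Q / A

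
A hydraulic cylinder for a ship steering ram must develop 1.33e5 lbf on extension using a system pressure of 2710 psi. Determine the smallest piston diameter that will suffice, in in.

Extension force acts on the full piston face: F = P × (π/4)D².
D = √(4F / (πP)) = √(4 × 1.33e5 lbf / (π × 2710 psi))

D ≈ 7.90 in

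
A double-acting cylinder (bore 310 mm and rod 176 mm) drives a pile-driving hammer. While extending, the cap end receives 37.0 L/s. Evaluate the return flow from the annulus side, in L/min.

Cap-side area A_cap = π/4 × (310 mm)² = 75480 mm^2
Rod-side annular area A_ann = π/4 × (310² − 176²) = 51150 mm^2
Piston speed v = Q_in/A_cap; rod-end outflow Q_out = v × A_ann = Q_in × A_ann/A_cap.

Q_out ≈ 1500 L/min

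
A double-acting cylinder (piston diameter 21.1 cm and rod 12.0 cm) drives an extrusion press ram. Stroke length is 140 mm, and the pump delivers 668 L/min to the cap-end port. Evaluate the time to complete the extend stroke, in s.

Cap-side area A_cap = π/4 × (21.1 cm)² = 349.7 cm^2
Swept volume V = A × L; t = V / Q = A·L / Q

t ≈ 0.440 s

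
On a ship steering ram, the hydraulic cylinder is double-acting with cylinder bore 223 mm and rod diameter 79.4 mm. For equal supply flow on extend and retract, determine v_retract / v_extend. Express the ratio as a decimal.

v_ret/v_ext ≈ 1.15

Cap-side area A_cap = π/4 × (223 mm)² = 39060 mm^2
Rod-side annular area A_ann = π/4 × (223² − 79.4²) = 34110 mm^2
For equal Q, v ∝ 1/A, so v_ret/v_ext = A_cap/A_ann.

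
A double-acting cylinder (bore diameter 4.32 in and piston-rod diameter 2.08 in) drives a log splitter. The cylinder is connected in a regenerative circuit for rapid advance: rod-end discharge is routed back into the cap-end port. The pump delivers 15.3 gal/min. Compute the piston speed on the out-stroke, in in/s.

v ≈ 17.3 in/s

In regeneration the rod-end outflow joins the pump flow into the cap end, so the net volume the pump must supply per unit advance equals the rod cross-section area.
Rod cross-section A_rod = π/4 × (2.08 in)² = 3.398 in^2
v = Q_pump / A_rod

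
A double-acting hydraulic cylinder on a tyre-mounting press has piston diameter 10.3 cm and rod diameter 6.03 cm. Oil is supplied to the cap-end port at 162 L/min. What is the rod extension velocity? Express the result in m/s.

v ≈ 0.324 m/s

Cap-side area A_cap = π/4 × (10.3 cm)² = 83.32 cm^2
v = Q / A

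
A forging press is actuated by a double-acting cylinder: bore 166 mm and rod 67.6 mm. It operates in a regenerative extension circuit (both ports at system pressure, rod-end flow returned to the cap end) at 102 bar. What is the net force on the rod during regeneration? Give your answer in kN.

With equal pressure on both faces, forces on the annular region cancel; the net push is pressure × rod cross-section.
Rod cross-section A_rod = π/4 × (67.6 mm)² = 3589 mm^2
F = P × A_rod

F ≈ 36.6 kN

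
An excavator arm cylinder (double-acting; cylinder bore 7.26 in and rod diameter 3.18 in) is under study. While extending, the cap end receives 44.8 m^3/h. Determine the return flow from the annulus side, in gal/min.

Cap-side area A_cap = π/4 × (7.26 in)² = 41.40 in^2
Rod-side annular area A_ann = π/4 × (7.26² − 3.18²) = 33.45 in^2
Piston speed v = Q_in/A_cap; rod-end outflow Q_out = v × A_ann = Q_in × A_ann/A_cap.

Q_out ≈ 159 gal/min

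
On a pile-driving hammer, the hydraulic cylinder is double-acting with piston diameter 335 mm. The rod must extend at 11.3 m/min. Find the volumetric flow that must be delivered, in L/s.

Q ≈ 16.6 L/s

Cap-side area A_cap = π/4 × (335 mm)² = 88140 mm^2
Q = A × v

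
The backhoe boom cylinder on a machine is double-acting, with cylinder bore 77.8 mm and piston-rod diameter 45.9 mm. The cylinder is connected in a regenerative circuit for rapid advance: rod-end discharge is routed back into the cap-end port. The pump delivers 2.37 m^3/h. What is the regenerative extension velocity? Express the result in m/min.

v ≈ 23.9 m/min

In regeneration the rod-end outflow joins the pump flow into the cap end, so the net volume the pump must supply per unit advance equals the rod cross-section area.
Rod cross-section A_rod = π/4 × (45.9 mm)² = 1655 mm^2
v = Q_pump / A_rod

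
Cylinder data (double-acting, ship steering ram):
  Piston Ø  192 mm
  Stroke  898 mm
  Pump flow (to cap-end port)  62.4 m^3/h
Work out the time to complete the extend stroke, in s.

t ≈ 1.50 s

Cap-side area A_cap = π/4 × (192 mm)² = 28950 mm^2
Swept volume V = A × L; t = V / Q = A·L / Q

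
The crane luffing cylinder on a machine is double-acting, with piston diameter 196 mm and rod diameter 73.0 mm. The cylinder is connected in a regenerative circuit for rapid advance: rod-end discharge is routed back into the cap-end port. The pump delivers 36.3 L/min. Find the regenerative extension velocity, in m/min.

v ≈ 8.67 m/min

In regeneration the rod-end outflow joins the pump flow into the cap end, so the net volume the pump must supply per unit advance equals the rod cross-section area.
Rod cross-section A_rod = π/4 × (73.0 mm)² = 4185 mm^2
v = Q_pump / A_rod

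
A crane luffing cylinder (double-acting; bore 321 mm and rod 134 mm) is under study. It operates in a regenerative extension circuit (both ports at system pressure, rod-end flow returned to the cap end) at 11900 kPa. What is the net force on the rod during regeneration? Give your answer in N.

With equal pressure on both faces, forces on the annular region cancel; the net push is pressure × rod cross-section.
Rod cross-section A_rod = π/4 × (134 mm)² = 14100 mm^2
F = P × A_rod

F ≈ 1.68e5 N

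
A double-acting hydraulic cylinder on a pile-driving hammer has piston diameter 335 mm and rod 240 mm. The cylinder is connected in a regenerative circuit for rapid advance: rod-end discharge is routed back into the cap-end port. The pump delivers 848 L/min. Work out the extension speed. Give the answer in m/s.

In regeneration the rod-end outflow joins the pump flow into the cap end, so the net volume the pump must supply per unit advance equals the rod cross-section area.
Rod cross-section A_rod = π/4 × (240 mm)² = 45240 mm^2
v = Q_pump / A_rod

v ≈ 0.312 m/s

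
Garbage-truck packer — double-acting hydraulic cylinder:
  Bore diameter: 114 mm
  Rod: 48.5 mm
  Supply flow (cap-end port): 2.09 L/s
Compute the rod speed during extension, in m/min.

v ≈ 12.3 m/min

Cap-side area A_cap = π/4 × (114 mm)² = 10210 mm^2
v = Q / A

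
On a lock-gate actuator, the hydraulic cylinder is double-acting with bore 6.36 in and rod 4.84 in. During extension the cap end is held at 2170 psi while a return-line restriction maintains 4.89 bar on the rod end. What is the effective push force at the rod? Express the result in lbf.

F ≈ 68000 lbf

Cap-side area A_cap = π/4 × (6.36 in)² = 31.77 in^2
Rod-side annular area A_ann = π/4 × (6.36² − 4.84²) = 13.37 in^2
Net thrust = P_cap·A_cap − P_rod·A_ann = 68940 lbf − 948.3 lbf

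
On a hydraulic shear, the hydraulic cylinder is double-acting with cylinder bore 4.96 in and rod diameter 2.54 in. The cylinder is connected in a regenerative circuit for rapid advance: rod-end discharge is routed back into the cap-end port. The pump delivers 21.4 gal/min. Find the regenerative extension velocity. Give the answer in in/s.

v ≈ 16.3 in/s

In regeneration the rod-end outflow joins the pump flow into the cap end, so the net volume the pump must supply per unit advance equals the rod cross-section area.
Rod cross-section A_rod = π/4 × (2.54 in)² = 5.067 in^2
v = Q_pump / A_rod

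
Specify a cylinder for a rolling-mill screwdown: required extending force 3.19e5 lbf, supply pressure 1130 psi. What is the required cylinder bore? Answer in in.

Extension force acts on the full piston face: F = P × (π/4)D².
D = √(4F / (πP)) = √(4 × 3.19e5 lbf / (π × 1130 psi))

D ≈ 19.0 in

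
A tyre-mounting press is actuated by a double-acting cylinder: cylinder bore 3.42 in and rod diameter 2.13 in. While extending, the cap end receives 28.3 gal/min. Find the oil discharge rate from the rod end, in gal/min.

Q_out ≈ 17.3 gal/min

Cap-side area A_cap = π/4 × (3.42 in)² = 9.186 in^2
Rod-side annular area A_ann = π/4 × (3.42² − 2.13²) = 5.623 in^2
Piston speed v = Q_in/A_cap; rod-end outflow Q_out = v × A_ann = Q_in × A_ann/A_cap.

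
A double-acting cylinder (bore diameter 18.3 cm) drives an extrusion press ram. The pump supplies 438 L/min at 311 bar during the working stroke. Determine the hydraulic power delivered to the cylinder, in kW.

W ≈ 227 kW

Hydraulic power = P × Q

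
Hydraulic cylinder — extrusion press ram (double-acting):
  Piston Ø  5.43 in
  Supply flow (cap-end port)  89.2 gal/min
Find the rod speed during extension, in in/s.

v ≈ 14.8 in/s

Cap-side area A_cap = π/4 × (5.43 in)² = 23.16 in^2
v = Q / A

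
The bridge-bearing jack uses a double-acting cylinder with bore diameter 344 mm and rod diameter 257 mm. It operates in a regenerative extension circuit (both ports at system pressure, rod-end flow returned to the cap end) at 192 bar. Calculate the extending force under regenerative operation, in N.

With equal pressure on both faces, forces on the annular region cancel; the net push is pressure × rod cross-section.
Rod cross-section A_rod = π/4 × (257 mm)² = 51870 mm^2
F = P × A_rod

F ≈ 9.96e5 N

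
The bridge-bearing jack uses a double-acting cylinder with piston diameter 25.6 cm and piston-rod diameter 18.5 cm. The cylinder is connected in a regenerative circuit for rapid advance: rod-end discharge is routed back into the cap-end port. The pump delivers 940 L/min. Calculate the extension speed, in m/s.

In regeneration the rod-end outflow joins the pump flow into the cap end, so the net volume the pump must supply per unit advance equals the rod cross-section area.
Rod cross-section A_rod = π/4 × (18.5 cm)² = 268.8 cm^2
v = Q_pump / A_rod

v ≈ 0.583 m/s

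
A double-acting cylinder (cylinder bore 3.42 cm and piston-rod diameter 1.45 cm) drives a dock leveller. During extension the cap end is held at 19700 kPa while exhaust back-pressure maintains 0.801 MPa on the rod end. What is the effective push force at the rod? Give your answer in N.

F ≈ 17500 N

Cap-side area A_cap = π/4 × (3.42 cm)² = 9.186 cm^2
Rod-side annular area A_ann = π/4 × (3.42² − 1.45²) = 7.535 cm^2
Net thrust = P_cap·A_cap − P_rod·A_ann = 18100 N − 603.6 N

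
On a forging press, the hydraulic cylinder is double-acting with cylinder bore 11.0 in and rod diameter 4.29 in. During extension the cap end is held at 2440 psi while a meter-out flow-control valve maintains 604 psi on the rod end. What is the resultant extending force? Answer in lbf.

F ≈ 1.83e5 lbf

Cap-side area A_cap = π/4 × (11.0 in)² = 95.03 in^2
Rod-side annular area A_ann = π/4 × (11.0² − 4.29²) = 80.58 in^2
Net thrust = P_cap·A_cap − P_rod·A_ann = 2.319e5 lbf − 48670 lbf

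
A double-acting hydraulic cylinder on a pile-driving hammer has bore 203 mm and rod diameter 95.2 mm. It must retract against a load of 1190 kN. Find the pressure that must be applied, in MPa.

Rod-side annular area A_ann = π/4 × (203² − 95.2²) = 25250 mm^2
Retraction: pressure acts on the annular area.
P = F / A = 1190 kN / A

P ≈ 47.1 MPa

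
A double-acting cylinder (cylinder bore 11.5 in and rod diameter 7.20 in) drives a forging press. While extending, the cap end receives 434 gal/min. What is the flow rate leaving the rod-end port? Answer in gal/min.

Q_out ≈ 264 gal/min

Cap-side area A_cap = π/4 × (11.5 in)² = 103.9 in^2
Rod-side annular area A_ann = π/4 × (11.5² − 7.20²) = 63.15 in^2
Piston speed v = Q_in/A_cap; rod-end outflow Q_out = v × A_ann = Q_in × A_ann/A_cap.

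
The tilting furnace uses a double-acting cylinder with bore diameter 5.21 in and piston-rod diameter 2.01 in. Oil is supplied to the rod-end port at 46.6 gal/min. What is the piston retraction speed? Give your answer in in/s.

v ≈ 9.89 in/s

Rod-side annular area A_ann = π/4 × (5.21² − 2.01²) = 18.15 in^2
Flow into the rod-end port fills the annular volume.
v = Q / A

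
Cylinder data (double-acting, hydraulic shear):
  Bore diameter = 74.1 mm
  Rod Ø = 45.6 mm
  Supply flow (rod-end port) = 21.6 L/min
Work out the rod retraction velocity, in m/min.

v ≈ 8.06 m/min

Rod-side annular area A_ann = π/4 × (74.1² − 45.6²) = 2679 mm^2
Flow into the rod-end port fills the annular volume.
v = Q / A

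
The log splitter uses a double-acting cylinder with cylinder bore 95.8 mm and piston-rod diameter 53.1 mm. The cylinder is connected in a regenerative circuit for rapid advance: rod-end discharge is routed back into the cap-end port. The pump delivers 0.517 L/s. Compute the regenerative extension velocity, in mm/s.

In regeneration the rod-end outflow joins the pump flow into the cap end, so the net volume the pump must supply per unit advance equals the rod cross-section area.
Rod cross-section A_rod = π/4 × (53.1 mm)² = 2215 mm^2
v = Q_pump / A_rod

v ≈ 233 mm/s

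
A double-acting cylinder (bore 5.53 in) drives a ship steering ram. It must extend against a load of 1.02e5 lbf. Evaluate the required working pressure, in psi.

P ≈ 4250 psi

Cap-side area A_cap = π/4 × (5.53 in)² = 24.02 in^2
P = F / A = 1.02e5 lbf / A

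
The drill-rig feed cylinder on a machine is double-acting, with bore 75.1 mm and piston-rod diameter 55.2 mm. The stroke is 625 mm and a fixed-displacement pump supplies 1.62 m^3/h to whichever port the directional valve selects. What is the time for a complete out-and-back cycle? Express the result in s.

t ≈ 8.98 s

Cap-side area A_cap = π/4 × (75.1 mm)² = 4430 mm^2
Rod-side annular area A_ann = π/4 × (75.1² − 55.2²) = 2037 mm^2
t_ext = A_cap·L/Q = 6.152 s
t_ret = A_ann·L/Q = 2.828 s
t_cycle = t_ext + t_ret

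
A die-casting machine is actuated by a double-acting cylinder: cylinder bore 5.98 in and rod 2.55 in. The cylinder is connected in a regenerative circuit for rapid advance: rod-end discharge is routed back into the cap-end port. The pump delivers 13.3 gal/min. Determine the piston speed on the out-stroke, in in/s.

In regeneration the rod-end outflow joins the pump flow into the cap end, so the net volume the pump must supply per unit advance equals the rod cross-section area.
Rod cross-section A_rod = π/4 × (2.55 in)² = 5.107 in^2
v = Q_pump / A_rod

v ≈ 10.0 in/s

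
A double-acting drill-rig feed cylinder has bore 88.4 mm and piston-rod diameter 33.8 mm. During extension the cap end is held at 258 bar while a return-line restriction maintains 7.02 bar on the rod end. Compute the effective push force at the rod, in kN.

Cap-side area A_cap = π/4 × (88.4 mm)² = 6138 mm^2
Rod-side annular area A_ann = π/4 × (88.4² − 33.8²) = 5240 mm^2
Net thrust = P_cap·A_cap − P_rod·A_ann = 158.3 kN − 3.679 kN

F ≈ 155 kN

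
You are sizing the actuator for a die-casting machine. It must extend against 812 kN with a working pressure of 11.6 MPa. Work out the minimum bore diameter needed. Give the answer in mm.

Extension force acts on the full piston face: F = P × (π/4)D².
D = √(4F / (πP)) = √(4 × 812 kN / (π × 11.6 MPa))

D ≈ 299 mm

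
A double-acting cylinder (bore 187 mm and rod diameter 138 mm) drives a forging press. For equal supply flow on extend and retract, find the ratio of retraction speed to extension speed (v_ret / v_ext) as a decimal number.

v_ret/v_ext ≈ 2.20

Cap-side area A_cap = π/4 × (187 mm)² = 27460 mm^2
Rod-side annular area A_ann = π/4 × (187² − 138²) = 12510 mm^2
For equal Q, v ∝ 1/A, so v_ret/v_ext = A_cap/A_ann.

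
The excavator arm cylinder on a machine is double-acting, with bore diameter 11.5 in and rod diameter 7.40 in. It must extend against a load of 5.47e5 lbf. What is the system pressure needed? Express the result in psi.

Cap-side area A_cap = π/4 × (11.5 in)² = 103.9 in^2
P = F / A = 5.47e5 lbf / A

P ≈ 5270 psi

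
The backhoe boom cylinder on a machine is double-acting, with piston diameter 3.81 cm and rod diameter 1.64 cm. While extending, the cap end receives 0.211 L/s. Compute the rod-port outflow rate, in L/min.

Q_out ≈ 10.3 L/min

Cap-side area A_cap = π/4 × (3.81 cm)² = 11.40 cm^2
Rod-side annular area A_ann = π/4 × (3.81² − 1.64²) = 9.289 cm^2
Piston speed v = Q_in/A_cap; rod-end outflow Q_out = v × A_ann = Q_in × A_ann/A_cap.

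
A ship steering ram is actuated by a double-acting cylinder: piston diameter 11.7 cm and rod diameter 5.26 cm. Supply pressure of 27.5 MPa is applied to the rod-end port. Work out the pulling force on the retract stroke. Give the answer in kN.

F ≈ 236 kN

Rod-side annular area A_ann = π/4 × (11.7² − 5.26²) = 85.78 cm^2
On retraction the pressure acts on the annular area (bore minus rod).
F = P × A_ann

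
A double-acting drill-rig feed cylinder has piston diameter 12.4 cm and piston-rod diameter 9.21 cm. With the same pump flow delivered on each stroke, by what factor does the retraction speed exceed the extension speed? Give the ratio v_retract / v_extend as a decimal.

Cap-side area A_cap = π/4 × (12.4 cm)² = 120.8 cm^2
Rod-side annular area A_ann = π/4 × (12.4² − 9.21²) = 54.14 cm^2
For equal Q, v ∝ 1/A, so v_ret/v_ext = A_cap/A_ann.

v_ret/v_ext ≈ 2.23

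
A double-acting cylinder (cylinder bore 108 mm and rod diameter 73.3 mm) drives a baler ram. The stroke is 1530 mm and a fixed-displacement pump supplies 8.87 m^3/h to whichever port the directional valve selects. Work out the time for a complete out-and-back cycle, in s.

Cap-side area A_cap = π/4 × (108 mm)² = 9161 mm^2
Rod-side annular area A_ann = π/4 × (108² − 73.3²) = 4941 mm^2
t_ext = A_cap·L/Q = 5.689 s
t_ret = A_ann·L/Q = 3.068 s
t_cycle = t_ext + t_ret

t ≈ 8.76 s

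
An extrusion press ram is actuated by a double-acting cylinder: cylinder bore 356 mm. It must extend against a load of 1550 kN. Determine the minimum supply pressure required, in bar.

P ≈ 156 bar

Cap-side area A_cap = π/4 × (356 mm)² = 99540 mm^2
P = F / A = 1550 kN / A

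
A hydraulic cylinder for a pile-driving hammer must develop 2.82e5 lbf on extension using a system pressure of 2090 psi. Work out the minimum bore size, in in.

D ≈ 13.1 in

Extension force acts on the full piston face: F = P × (π/4)D².
D = √(4F / (πP)) = √(4 × 2.82e5 lbf / (π × 2090 psi))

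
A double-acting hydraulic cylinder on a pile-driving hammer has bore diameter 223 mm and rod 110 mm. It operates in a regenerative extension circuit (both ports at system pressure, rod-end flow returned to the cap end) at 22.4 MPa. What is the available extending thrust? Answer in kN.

With equal pressure on both faces, forces on the annular region cancel; the net push is pressure × rod cross-section.
Rod cross-section A_rod = π/4 × (110 mm)² = 9503 mm^2
F = P × A_rod

F ≈ 213 kN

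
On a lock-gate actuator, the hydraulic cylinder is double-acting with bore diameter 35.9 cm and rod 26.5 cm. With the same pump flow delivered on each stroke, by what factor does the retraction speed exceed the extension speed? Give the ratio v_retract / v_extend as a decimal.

Cap-side area A_cap = π/4 × (35.9 cm)² = 1012 cm^2
Rod-side annular area A_ann = π/4 × (35.9² − 26.5²) = 460.7 cm^2
For equal Q, v ∝ 1/A, so v_ret/v_ext = A_cap/A_ann.

v_ret/v_ext ≈ 2.20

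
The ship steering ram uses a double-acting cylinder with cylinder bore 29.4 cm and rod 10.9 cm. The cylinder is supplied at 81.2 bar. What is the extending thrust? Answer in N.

Cap-side area A_cap = π/4 × (29.4 cm)² = 678.9 cm^2
F = P × A_cap = 81.2 bar × A_cap

F ≈ 5.51e5 N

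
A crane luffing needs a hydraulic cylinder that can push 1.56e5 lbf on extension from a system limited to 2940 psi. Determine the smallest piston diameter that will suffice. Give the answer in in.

Extension force acts on the full piston face: F = P × (π/4)D².
D = √(4F / (πP)) = √(4 × 1.56e5 lbf / (π × 2940 psi))

D ≈ 8.22 in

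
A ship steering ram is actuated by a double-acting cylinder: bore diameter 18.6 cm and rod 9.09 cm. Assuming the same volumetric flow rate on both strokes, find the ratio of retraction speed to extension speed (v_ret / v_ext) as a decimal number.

v_ret/v_ext ≈ 1.31

Cap-side area A_cap = π/4 × (18.6 cm)² = 271.7 cm^2
Rod-side annular area A_ann = π/4 × (18.6² − 9.09²) = 206.8 cm^2
For equal Q, v ∝ 1/A, so v_ret/v_ext = A_cap/A_ann.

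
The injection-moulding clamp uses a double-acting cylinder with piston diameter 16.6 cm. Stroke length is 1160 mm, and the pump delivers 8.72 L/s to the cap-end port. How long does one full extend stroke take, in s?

Cap-side area A_cap = π/4 × (16.6 cm)² = 216.4 cm^2
Swept volume V = A × L; t = V / Q = A·L / Q

t ≈ 2.88 s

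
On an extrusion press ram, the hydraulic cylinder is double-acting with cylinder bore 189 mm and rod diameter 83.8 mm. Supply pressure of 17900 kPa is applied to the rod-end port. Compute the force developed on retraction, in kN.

Rod-side annular area A_ann = π/4 × (189² − 83.8²) = 22540 mm^2
On retraction the pressure acts on the annular area (bore minus rod).
F = P × A_ann

F ≈ 403 kN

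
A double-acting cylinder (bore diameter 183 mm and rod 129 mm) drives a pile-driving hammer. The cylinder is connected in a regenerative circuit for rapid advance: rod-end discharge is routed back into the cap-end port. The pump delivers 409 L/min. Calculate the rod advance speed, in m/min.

In regeneration the rod-end outflow joins the pump flow into the cap end, so the net volume the pump must supply per unit advance equals the rod cross-section area.
Rod cross-section A_rod = π/4 × (129 mm)² = 13070 mm^2
v = Q_pump / A_rod

v ≈ 31.3 m/min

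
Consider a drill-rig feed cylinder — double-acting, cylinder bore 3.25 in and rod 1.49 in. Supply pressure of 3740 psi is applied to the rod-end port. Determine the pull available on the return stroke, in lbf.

Rod-side annular area A_ann = π/4 × (3.25² − 1.49²) = 6.552 in^2
On retraction the pressure acts on the annular area (bore minus rod).
F = P × A_ann

F ≈ 24500 lbf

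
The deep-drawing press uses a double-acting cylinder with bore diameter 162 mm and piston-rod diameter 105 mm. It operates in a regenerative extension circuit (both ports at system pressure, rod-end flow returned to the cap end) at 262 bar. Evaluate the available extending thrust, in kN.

F ≈ 227 kN

With equal pressure on both faces, forces on the annular region cancel; the net push is pressure × rod cross-section.
Rod cross-section A_rod = π/4 × (105 mm)² = 8659 mm^2
F = P × A_rod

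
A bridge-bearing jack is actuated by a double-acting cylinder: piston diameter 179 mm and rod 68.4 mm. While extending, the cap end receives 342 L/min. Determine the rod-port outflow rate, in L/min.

Cap-side area A_cap = π/4 × (179 mm)² = 25160 mm^2
Rod-side annular area A_ann = π/4 × (179² − 68.4²) = 21490 mm^2
Piston speed v = Q_in/A_cap; rod-end outflow Q_out = v × A_ann = Q_in × A_ann/A_cap.

Q_out ≈ 292 L/min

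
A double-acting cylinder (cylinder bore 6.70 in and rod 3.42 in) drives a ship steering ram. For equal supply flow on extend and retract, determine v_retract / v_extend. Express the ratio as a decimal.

Cap-side area A_cap = π/4 × (6.70 in)² = 35.26 in^2
Rod-side annular area A_ann = π/4 × (6.70² − 3.42²) = 26.07 in^2
For equal Q, v ∝ 1/A, so v_ret/v_ext = A_cap/A_ann.

v_ret/v_ext ≈ 1.35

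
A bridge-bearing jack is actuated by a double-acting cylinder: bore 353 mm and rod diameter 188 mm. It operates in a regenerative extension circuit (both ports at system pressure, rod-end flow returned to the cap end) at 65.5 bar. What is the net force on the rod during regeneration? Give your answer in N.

With equal pressure on both faces, forces on the annular region cancel; the net push is pressure × rod cross-section.
Rod cross-section A_rod = π/4 × (188 mm)² = 27760 mm^2
F = P × A_rod

F ≈ 1.82e5 N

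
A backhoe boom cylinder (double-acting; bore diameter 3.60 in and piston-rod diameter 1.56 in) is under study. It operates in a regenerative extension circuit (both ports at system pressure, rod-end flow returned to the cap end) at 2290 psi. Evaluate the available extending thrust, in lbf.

F ≈ 4380 lbf

With equal pressure on both faces, forces on the annular region cancel; the net push is pressure × rod cross-section.
Rod cross-section A_rod = π/4 × (1.56 in)² = 1.911 in^2
F = P × A_rod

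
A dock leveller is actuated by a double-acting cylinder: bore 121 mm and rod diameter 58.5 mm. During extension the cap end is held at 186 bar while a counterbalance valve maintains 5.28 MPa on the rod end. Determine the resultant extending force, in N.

Cap-side area A_cap = π/4 × (121 mm)² = 11500 mm^2
Rod-side annular area A_ann = π/4 × (121² − 58.5²) = 8811 mm^2
Net thrust = P_cap·A_cap − P_rod·A_ann = 2.139e5 N − 46520 N

F ≈ 1.67e5 N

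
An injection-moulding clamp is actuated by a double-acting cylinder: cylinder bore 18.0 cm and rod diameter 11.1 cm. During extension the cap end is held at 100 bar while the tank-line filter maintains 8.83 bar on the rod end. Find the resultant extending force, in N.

Cap-side area A_cap = π/4 × (18.0 cm)² = 254.5 cm^2
Rod-side annular area A_ann = π/4 × (18.0² − 11.1²) = 157.7 cm^2
Net thrust = P_cap·A_cap − P_rod·A_ann = 2.545e5 N − 13920 N

F ≈ 2.41e5 N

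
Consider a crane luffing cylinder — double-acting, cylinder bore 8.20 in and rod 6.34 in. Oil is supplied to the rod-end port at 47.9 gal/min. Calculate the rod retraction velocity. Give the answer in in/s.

v ≈ 8.68 in/s

Rod-side annular area A_ann = π/4 × (8.20² − 6.34²) = 21.24 in^2
Flow into the rod-end port fills the annular volume.
v = Q / A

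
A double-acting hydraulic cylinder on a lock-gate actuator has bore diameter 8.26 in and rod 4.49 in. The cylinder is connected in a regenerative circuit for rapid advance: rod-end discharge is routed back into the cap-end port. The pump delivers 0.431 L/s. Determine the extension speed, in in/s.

In regeneration the rod-end outflow joins the pump flow into the cap end, so the net volume the pump must supply per unit advance equals the rod cross-section area.
Rod cross-section A_rod = π/4 × (4.49 in)² = 15.83 in^2
v = Q_pump / A_rod

v ≈ 1.66 in/s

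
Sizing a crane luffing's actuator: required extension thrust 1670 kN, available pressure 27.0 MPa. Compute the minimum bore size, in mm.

D ≈ 281 mm

Extension force acts on the full piston face: F = P × (π/4)D².
D = √(4F / (πP)) = √(4 × 1670 kN / (π × 27.0 MPa))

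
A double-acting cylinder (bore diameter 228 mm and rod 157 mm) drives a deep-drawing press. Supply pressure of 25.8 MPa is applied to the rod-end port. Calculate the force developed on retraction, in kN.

F ≈ 554 kN

Rod-side annular area A_ann = π/4 × (228² − 157²) = 21470 mm^2
On retraction the pressure acts on the annular area (bore minus rod).
F = P × A_ann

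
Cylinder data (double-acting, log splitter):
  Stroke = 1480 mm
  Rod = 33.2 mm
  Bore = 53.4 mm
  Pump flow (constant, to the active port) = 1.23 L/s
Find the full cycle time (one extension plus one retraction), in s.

Cap-side area A_cap = π/4 × (53.4 mm)² = 2240 mm^2
Rod-side annular area A_ann = π/4 × (53.4² − 33.2²) = 1374 mm^2
t_ext = A_cap·L/Q = 2.695 s
t_ret = A_ann·L/Q = 1.653 s
t_cycle = t_ext + t_ret

t ≈ 4.35 s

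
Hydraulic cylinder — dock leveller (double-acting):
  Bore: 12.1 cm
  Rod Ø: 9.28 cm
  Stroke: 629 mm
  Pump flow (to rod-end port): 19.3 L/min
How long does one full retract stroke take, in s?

Rod-side annular area A_ann = π/4 × (12.1² − 9.28²) = 47.35 cm^2
Swept volume V = A × L; t = V / Q = A·L / Q

t ≈ 9.26 s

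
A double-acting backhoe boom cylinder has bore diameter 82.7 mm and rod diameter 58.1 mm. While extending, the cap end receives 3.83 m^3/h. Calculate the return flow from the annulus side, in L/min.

Cap-side area A_cap = π/4 × (82.7 mm)² = 5372 mm^2
Rod-side annular area A_ann = π/4 × (82.7² − 58.1²) = 2720 mm^2
Piston speed v = Q_in/A_cap; rod-end outflow Q_out = v × A_ann = Q_in × A_ann/A_cap.

Q_out ≈ 32.3 L/min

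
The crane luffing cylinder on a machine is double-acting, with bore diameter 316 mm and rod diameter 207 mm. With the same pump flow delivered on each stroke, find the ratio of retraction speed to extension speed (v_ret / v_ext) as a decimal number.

v_ret/v_ext ≈ 1.75

Cap-side area A_cap = π/4 × (316 mm)² = 78430 mm^2
Rod-side annular area A_ann = π/4 × (316² − 207²) = 44770 mm^2
For equal Q, v ∝ 1/A, so v_ret/v_ext = A_cap/A_ann.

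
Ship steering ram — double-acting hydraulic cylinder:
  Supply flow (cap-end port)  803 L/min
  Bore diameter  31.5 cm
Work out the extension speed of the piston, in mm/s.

v ≈ 172 mm/s

Cap-side area A_cap = π/4 × (31.5 cm)² = 779.3 cm^2
v = Q / A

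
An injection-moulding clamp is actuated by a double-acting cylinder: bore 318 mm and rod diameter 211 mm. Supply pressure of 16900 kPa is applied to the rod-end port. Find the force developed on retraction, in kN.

Rod-side annular area A_ann = π/4 × (318² − 211²) = 44460 mm^2
On retraction the pressure acts on the annular area (bore minus rod).
F = P × A_ann

F ≈ 751 kN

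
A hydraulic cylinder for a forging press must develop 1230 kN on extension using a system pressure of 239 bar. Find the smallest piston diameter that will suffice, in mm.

Extension force acts on the full piston face: F = P × (π/4)D².
D = √(4F / (πP)) = √(4 × 1230 kN / (π × 239 bar))

D ≈ 256 mm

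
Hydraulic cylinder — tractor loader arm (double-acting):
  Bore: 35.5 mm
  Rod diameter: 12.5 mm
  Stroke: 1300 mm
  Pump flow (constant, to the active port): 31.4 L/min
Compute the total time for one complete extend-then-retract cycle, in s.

t ≈ 4.61 s

Cap-side area A_cap = π/4 × (35.5 mm)² = 989.8 mm^2
Rod-side annular area A_ann = π/4 × (35.5² − 12.5²) = 867.1 mm^2
t_ext = A_cap·L/Q = 2.459 s
t_ret = A_ann·L/Q = 2.154 s
t_cycle = t_ext + t_ret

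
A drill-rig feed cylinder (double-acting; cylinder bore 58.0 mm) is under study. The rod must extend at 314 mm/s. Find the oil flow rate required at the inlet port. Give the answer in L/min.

Cap-side area A_cap = π/4 × (58.0 mm)² = 2642 mm^2
Q = A × v

Q ≈ 49.8 L/min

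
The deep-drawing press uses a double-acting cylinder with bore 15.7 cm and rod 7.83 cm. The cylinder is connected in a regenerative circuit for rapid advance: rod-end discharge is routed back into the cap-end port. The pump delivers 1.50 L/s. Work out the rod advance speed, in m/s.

v ≈ 0.312 m/s

In regeneration the rod-end outflow joins the pump flow into the cap end, so the net volume the pump must supply per unit advance equals the rod cross-section area.
Rod cross-section A_rod = π/4 × (7.83 cm)² = 48.15 cm^2
v = Q_pump / A_rod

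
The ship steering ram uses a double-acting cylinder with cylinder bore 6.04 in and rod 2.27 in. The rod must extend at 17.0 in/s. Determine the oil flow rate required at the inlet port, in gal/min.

Q ≈ 127 gal/min

Cap-side area A_cap = π/4 × (6.04 in)² = 28.65 in^2
Q = A × v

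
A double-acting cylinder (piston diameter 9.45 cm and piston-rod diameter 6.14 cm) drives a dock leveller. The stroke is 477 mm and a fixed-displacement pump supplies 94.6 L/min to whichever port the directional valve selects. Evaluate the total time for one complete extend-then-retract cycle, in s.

Cap-side area A_cap = π/4 × (9.45 cm)² = 70.14 cm^2
Rod-side annular area A_ann = π/4 × (9.45² − 6.14²) = 40.53 cm^2
t_ext = A_cap·L/Q = 2.122 s
t_ret = A_ann·L/Q = 1.226 s
t_cycle = t_ext + t_ret

t ≈ 3.35 s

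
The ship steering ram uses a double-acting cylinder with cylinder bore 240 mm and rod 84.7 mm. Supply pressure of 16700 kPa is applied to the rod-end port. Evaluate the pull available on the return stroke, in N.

Rod-side annular area A_ann = π/4 × (240² − 84.7²) = 39600 mm^2
On retraction the pressure acts on the annular area (bore minus rod).
F = P × A_ann

F ≈ 6.61e5 N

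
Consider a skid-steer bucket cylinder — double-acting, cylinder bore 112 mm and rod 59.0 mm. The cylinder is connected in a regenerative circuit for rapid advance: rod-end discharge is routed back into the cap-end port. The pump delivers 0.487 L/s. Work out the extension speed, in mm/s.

In regeneration the rod-end outflow joins the pump flow into the cap end, so the net volume the pump must supply per unit advance equals the rod cross-section area.
Rod cross-section A_rod = π/4 × (59.0 mm)² = 2734 mm^2
v = Q_pump / A_rod

v ≈ 178 mm/s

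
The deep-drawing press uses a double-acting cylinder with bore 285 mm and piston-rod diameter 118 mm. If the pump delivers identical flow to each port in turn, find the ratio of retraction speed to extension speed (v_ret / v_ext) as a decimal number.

Cap-side area A_cap = π/4 × (285 mm)² = 63790 mm^2
Rod-side annular area A_ann = π/4 × (285² − 118²) = 52860 mm^2
For equal Q, v ∝ 1/A, so v_ret/v_ext = A_cap/A_ann.

v_ret/v_ext ≈ 1.21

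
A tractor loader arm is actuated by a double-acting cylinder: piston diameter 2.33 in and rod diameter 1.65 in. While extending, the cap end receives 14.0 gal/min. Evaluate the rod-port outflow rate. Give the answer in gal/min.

Cap-side area A_cap = π/4 × (2.33 in)² = 4.264 in^2
Rod-side annular area A_ann = π/4 × (2.33² − 1.65²) = 2.126 in^2
Piston speed v = Q_in/A_cap; rod-end outflow Q_out = v × A_ann = Q_in × A_ann/A_cap.

Q_out ≈ 6.98 gal/min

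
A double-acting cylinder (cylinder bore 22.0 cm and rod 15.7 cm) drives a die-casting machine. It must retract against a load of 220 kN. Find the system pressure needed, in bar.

P ≈ 118 bar

Rod-side annular area A_ann = π/4 × (22.0² − 15.7²) = 186.5 cm^2
Retraction: pressure acts on the annular area.
P = F / A = 220 kN / A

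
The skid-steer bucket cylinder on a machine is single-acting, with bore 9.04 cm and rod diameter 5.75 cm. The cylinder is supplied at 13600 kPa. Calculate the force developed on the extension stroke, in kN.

Cap-side area A_cap = π/4 × (9.04 cm)² = 64.18 cm^2
F = P × A_cap = 13600 kPa × A_cap

F ≈ 87.3 kN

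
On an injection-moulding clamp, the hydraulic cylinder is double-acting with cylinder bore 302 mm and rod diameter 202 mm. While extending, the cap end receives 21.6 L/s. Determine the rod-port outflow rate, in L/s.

Q_out ≈ 11.9 L/s

Cap-side area A_cap = π/4 × (302 mm)² = 71630 mm^2
Rod-side annular area A_ann = π/4 × (302² − 202²) = 39580 mm^2
Piston speed v = Q_in/A_cap; rod-end outflow Q_out = v × A_ann = Q_in × A_ann/A_cap.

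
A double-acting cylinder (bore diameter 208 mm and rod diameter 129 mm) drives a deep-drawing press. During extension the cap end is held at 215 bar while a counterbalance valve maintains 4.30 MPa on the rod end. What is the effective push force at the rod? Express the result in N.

F ≈ 6.41e5 N

Cap-side area A_cap = π/4 × (208 mm)² = 33980 mm^2
Rod-side annular area A_ann = π/4 × (208² − 129²) = 20910 mm^2
Net thrust = P_cap·A_cap − P_rod·A_ann = 7.306e5 N − 89910 N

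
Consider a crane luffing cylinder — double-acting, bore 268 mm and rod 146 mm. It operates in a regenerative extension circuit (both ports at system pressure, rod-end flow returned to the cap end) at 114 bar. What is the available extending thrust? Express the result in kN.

F ≈ 191 kN

With equal pressure on both faces, forces on the annular region cancel; the net push is pressure × rod cross-section.
Rod cross-section A_rod = π/4 × (146 mm)² = 16740 mm^2
F = P × A_rod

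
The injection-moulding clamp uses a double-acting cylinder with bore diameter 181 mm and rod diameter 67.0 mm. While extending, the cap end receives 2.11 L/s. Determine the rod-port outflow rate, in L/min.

Cap-side area A_cap = π/4 × (181 mm)² = 25730 mm^2
Rod-side annular area A_ann = π/4 × (181² − 67.0²) = 22200 mm^2
Piston speed v = Q_in/A_cap; rod-end outflow Q_out = v × A_ann = Q_in × A_ann/A_cap.

Q_out ≈ 109 L/min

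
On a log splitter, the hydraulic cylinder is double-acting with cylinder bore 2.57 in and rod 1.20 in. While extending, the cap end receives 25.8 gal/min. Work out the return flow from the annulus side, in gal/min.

Q_out ≈ 20.2 gal/min

Cap-side area A_cap = π/4 × (2.57 in)² = 5.187 in^2
Rod-side annular area A_ann = π/4 × (2.57² − 1.20²) = 4.057 in^2
Piston speed v = Q_in/A_cap; rod-end outflow Q_out = v × A_ann = Q_in × A_ann/A_cap.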